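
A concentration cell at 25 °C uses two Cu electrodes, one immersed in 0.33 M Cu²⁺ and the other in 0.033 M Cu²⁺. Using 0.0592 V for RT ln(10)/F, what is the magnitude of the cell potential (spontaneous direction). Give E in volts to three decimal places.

For a concentration cell E°cell = 0. The 0.33 M side is the cathode (reduction is favoured where [Cu²⁺] is higher).
With n = 2, E = −(0.0592/2) log([Cu²⁺]ₐₙ/[Cu²⁺]꜀ₐₜ) = −(0.0592/2) log(0.033/0.33) = −(0.0592/2)(-1.000) = +0.030 V.

+0.030 V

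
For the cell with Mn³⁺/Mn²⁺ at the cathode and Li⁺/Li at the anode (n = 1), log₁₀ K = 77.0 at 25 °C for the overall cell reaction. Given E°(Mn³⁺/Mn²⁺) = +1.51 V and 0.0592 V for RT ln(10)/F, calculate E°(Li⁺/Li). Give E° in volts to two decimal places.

E°cell = (0.0592/n)·log K = (0.0592/1)(77.0) = +4.558 V.
Since Mn³⁺/Mn²⁺ is the cathode and Li⁺/Li the anode, E°cell = E°(Mn³⁺/Mn²⁺) − E°(Li⁺/Li).
So E°(Li⁺/Li) = E°(Mn³⁺/Mn²⁺) − E°cell = (+1.51) − (+4.558) = -3.05 V.

-3.05 V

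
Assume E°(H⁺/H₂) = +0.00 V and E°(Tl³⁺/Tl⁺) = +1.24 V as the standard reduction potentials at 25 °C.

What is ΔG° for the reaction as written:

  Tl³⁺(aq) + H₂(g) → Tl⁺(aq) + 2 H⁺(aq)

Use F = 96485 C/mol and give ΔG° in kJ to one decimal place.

-239.3 kJ

As written, Tl³⁺/Tl⁺ is reduced (cathode) and H⁺/H₂ is oxidised (anode), so E°cell = (+1.24) − (+0.00) = +1.24 V.
Balancing electrons gives n = 2.
ΔG° = −nFE° = −(2)(96485)(+1.24) = -239,283 J = -239.3 kJ.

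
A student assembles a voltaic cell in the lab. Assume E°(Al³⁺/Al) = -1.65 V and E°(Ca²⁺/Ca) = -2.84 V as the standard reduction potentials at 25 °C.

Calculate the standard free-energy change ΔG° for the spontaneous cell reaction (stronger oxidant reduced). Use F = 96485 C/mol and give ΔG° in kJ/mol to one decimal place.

Al³⁺/Al (E° = -1.65 V) is the cathode; Ca²⁺/Ca (E° = -2.84 V) is the anode, so E°cell = +1.19 V.
Balancing electrons gives n = 6 (lcm of 3 and 2).
ΔG° = −nFE° = −(6)(96485)(+1.19) = -688,903 J = -688.9 kJ/mol.

-688.9 kJ/mol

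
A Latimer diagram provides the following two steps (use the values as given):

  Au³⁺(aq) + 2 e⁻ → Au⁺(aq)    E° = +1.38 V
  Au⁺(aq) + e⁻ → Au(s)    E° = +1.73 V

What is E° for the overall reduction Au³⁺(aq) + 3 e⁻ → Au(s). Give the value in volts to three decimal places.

+1.497 V

Standard free energies of sequential steps add: ΔG°₃ = ΔG°₁ + ΔG°₂, so n₃E°₃ = n₁E°₁ + n₂E°₂.
E°₃ = (2×+1.38 + 1×+1.73) / 3 = (+4.490) / 3 = +1.497 V.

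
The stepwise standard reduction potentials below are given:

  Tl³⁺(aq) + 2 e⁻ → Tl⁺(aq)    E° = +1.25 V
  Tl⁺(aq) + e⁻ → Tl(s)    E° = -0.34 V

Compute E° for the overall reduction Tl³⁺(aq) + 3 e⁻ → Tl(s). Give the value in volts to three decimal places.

+0.720 V

Since ΔG° = −nFE° is additive over sequential reductions, n₃E°₃ = n₁E°₁ + n₂E°₂.
E°₃ = (2×+1.25 + 1×-0.34) / 3 = (+2.160) / 3 = +0.720 V.
E° values themselves are not directly additive — weighting by electron count is essential.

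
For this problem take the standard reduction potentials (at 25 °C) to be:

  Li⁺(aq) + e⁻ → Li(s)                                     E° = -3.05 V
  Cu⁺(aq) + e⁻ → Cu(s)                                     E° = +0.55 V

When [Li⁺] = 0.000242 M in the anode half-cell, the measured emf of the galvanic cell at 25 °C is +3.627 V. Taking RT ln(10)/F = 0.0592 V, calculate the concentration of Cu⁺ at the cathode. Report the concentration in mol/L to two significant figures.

Cu⁺/Cu is the cathode, Li⁺/Li the anode: E°cell = +3.60 V, n = 1.
Overall reaction: Cu⁺(aq) + Li(s) → Cu(s) + Li⁺(aq); Q = [Li⁺]^1/[Cu⁺]^1.
From E = E° − (0.0592/n) log Q: log Q = (E° − E)·n/0.0592 = (+3.60 − (+3.627))·1/0.0592 = -0.4561.
So 1·log[Cu⁺] = 1·log(0.000242) − log Q = -3.6162 − (-0.4561) = -3.1601; [Cu⁺] = 10^(-3.1601) ≈ 0.00069 M.

0.00069 M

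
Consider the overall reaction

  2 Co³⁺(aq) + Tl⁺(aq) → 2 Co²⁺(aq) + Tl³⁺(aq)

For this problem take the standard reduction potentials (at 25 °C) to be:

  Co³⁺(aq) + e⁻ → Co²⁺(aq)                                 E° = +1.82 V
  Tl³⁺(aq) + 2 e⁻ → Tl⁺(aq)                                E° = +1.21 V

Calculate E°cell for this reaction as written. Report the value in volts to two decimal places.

The Co³⁺/Co²⁺ couple has the higher reduction potential, so it is the cathode; Tl³⁺/Tl⁺ is oxidised at the anode.
E°cell = E°(cathode) − E°(anode) = (+1.82) − (+1.21) = +0.61 V.
Since E°cell > 0, the reaction is spontaneous under standard conditions.

+0.61 V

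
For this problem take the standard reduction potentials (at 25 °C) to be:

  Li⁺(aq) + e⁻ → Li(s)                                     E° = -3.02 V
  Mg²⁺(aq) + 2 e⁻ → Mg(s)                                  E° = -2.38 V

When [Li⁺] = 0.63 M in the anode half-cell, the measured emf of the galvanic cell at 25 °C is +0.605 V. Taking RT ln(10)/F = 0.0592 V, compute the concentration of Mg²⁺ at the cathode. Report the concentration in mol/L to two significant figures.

0.026 M

Mg²⁺/Mg is the cathode, Li⁺/Li the anode: E°cell = +0.64 V, n = 2.
Overall reaction: Mg²⁺(aq) + 2 Li(s) → Mg(s) + 2 Li⁺(aq); Q = [Li⁺]^2/[Mg²⁺]^1.
From E = E° − (0.0592/n) log Q: log Q = (E° − E)·n/0.0592 = (+0.64 − (+0.605))·2/0.0592 = 1.1824.
So 1·log[Mg²⁺] = 2·log(0.63) − log Q = -0.4013 − (1.1824) = -1.5837; [Mg²⁺] = 10^(-1.5837) ≈ 0.026 M.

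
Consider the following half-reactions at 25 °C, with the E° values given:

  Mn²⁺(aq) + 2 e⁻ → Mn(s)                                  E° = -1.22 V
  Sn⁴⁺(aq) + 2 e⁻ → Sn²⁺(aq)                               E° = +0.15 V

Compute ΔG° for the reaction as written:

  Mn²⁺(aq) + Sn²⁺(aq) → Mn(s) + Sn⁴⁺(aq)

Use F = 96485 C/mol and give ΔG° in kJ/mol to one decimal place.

+264.4 kJ/mol

As written, Mn²⁺/Mn is reduced (cathode) and Sn⁴⁺/Sn²⁺ is oxidised (anode), so E°cell = (-1.22) − (+0.15) = -1.37 V.
Balancing electrons gives n = 2.
ΔG° = −nFE° = −(2)(96485)(-1.37) = 264,369 J = +264.4 kJ/mol.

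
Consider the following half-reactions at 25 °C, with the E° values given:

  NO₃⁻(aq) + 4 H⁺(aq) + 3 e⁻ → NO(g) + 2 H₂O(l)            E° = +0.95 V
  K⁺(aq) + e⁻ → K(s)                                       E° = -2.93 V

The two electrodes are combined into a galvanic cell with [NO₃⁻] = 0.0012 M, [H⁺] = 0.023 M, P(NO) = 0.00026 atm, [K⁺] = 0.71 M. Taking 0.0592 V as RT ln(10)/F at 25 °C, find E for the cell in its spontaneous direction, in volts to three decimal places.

+3.773 V

NO₃⁻/NO is the cathode (higher E°), K⁺/K the anode: E°cell = +0.95 − (-2.93) = +3.88 V, n = 3.
Overall: NO₃⁻(aq) + 4 H⁺(aq) + 3 K(s) → NO(g) + 2 H₂O(l) + 3 K⁺(aq)
Q = P(NO)·[K⁺]^3 / ([NO₃⁻]·[H⁺]^4); log Q = 5.443.
E = E° − (0.0592/n) log Q = +3.88 − (0.0592/3)(5.443) = +3.773 V.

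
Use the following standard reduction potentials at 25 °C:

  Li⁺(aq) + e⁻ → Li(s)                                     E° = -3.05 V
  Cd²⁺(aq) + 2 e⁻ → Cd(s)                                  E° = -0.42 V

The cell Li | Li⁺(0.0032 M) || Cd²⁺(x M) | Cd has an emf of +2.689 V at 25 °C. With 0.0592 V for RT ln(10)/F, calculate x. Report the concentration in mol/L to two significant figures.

0.0010 M

Cd²⁺/Cd is the cathode, Li⁺/Li the anode: E°cell = +2.63 V, n = 2.
Overall reaction: Cd²⁺(aq) + 2 Li(s) → Cd(s) + 2 Li⁺(aq); Q = [Li⁺]^2/[Cd²⁺]^1.
From E = E° − (0.0592/n) log Q: log Q = (E° − E)·n/0.0592 = (+2.63 − (+2.689))·2/0.0592 = -1.9932.
So 1·log[Cd²⁺] = 2·log(0.0032) − log Q = -4.9897 − (-1.9932) = -2.9965; [Cd²⁺] = 10^(-2.9965) ≈ 0.0010 M.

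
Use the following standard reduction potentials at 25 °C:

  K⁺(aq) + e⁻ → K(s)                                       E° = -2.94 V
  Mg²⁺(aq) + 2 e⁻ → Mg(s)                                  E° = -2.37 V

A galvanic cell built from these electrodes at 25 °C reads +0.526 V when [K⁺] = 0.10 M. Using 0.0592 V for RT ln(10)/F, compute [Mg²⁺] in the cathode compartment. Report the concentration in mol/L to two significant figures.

0.00033 M

Mg²⁺/Mg is the cathode, K⁺/K the anode: E°cell = +0.57 V, n = 2.
Overall reaction: Mg²⁺(aq) + 2 K(s) → Mg(s) + 2 K⁺(aq); Q = [K⁺]^2/[Mg²⁺]^1.
From E = E° − (0.0592/n) log Q: log Q = (E° − E)·n/0.0592 = (+0.57 − (+0.526))·2/0.0592 = 1.4865.
So 1·log[Mg²⁺] = 2·log(0.1) − log Q = -2.0000 − (1.4865) = -3.4865; [Mg²⁺] = 10^(-3.4865) ≈ 0.00033 M.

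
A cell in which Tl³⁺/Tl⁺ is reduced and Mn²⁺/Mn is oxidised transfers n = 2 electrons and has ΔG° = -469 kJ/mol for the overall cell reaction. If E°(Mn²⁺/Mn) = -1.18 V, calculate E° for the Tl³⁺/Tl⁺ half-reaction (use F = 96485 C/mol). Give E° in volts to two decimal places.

+1.25 V

E°cell = −ΔG°/(nF) = −(-469×10³)/((2)(96485)) = +2.430 V.
Since Tl³⁺/Tl⁺ is the cathode and Mn²⁺/Mn the anode, E°cell = E°(Tl³⁺/Tl⁺) − E°(Mn²⁺/Mn).
So E°(Tl³⁺/Tl⁺) = E°cell + E°(Mn²⁺/Mn) = +2.430 + (-1.18) = +1.25 V.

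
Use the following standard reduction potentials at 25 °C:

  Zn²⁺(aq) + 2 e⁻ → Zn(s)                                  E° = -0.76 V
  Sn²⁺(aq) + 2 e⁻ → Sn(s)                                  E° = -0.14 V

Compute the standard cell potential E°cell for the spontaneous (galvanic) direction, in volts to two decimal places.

The Sn²⁺/Sn couple has the higher reduction potential, so it is the cathode; Zn²⁺/Zn is oxidised at the anode.
E°cell = E°(cathode) − E°(anode) = (-0.14) − (-0.76) = +0.62 V.

+0.62 V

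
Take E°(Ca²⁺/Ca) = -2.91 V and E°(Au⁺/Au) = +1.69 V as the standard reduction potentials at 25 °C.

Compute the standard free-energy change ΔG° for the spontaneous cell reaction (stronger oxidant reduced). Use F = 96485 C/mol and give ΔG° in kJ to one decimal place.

Au⁺/Au (E° = +1.69 V) is the cathode; Ca²⁺/Ca (E° = -2.91 V) is the anode, so E°cell = +4.60 V.
Balancing electrons gives n = 2 (lcm of 1 and 2).
ΔG° = −nFE° = −(2)(96485)(+4.60) = -887,662 J = -887.7 kJ.

-887.7 kJ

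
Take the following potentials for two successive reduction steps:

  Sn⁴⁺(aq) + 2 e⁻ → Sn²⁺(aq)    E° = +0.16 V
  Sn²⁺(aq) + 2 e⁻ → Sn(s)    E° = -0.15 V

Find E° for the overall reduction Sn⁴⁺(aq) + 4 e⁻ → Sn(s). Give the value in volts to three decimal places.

Standard free energies of sequential steps add: ΔG°₃ = ΔG°₁ + ΔG°₂, so n₃E°₃ = n₁E°₁ + n₂E°₂.
E°₃ = (2×+0.16 + 2×-0.15) / 4 = (+0.020) / 4 = +0.005 V.

+0.005 V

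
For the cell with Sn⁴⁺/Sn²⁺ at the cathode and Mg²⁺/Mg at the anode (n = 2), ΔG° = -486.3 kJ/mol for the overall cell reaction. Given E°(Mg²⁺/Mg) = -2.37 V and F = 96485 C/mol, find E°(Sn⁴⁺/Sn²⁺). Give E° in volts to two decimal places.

E°cell = −ΔG°/(nF) = −(-486.3×10³)/((2)(96485)) = +2.520 V.
Since Sn⁴⁺/Sn²⁺ is the cathode and Mg²⁺/Mg the anode, E°cell = E°(Sn⁴⁺/Sn²⁺) − E°(Mg²⁺/Mg).
So E°(Sn⁴⁺/Sn²⁺) = E°cell + E°(Mg²⁺/Mg) = +2.520 + (-2.37) = +0.15 V.

+0.15 V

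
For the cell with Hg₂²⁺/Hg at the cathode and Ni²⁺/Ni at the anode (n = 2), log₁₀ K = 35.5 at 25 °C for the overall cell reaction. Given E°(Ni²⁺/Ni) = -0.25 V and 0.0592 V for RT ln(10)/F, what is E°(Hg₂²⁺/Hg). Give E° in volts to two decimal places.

E°cell = (0.0592/n)·log K = (0.0592/2)(35.5) = +1.051 V.
Since Hg₂²⁺/Hg is the cathode and Ni²⁺/Ni the anode, E°cell = E°(Hg₂²⁺/Hg) − E°(Ni²⁺/Ni).
So E°(Hg₂²⁺/Hg) = E°cell + E°(Ni²⁺/Ni) = +1.051 + (-0.25) = +0.80 V.

+0.80 V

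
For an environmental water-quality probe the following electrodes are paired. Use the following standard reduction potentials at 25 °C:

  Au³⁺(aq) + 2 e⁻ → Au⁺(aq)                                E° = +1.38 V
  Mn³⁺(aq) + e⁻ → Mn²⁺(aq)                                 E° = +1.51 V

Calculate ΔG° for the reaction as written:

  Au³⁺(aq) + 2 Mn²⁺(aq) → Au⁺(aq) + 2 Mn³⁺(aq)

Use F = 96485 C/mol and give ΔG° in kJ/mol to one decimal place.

As written, Au³⁺/Au⁺ is reduced (cathode) and Mn³⁺/Mn²⁺ is oxidised (anode), so E°cell = (+1.38) − (+1.51) = -0.13 V.
Balancing electrons gives n = 2.
ΔG° = −nFE° = −(2)(96485)(-0.13) = 25,086 J = +25.1 kJ/mol.

+25.1 kJ/mol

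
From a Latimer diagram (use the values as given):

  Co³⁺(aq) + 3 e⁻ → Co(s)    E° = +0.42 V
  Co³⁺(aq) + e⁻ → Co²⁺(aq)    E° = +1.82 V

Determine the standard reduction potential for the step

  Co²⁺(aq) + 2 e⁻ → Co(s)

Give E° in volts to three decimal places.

-0.280 V

Sequential free energies add, so n₃E°₃ = n₁E°₁ + n₂E°₂.
With n₃ = 3, and the known step contributing 1×(+1.82) V, the unknown satisfies 2·E° = 3×(+0.42) − 1×(+1.82) = -0.560.
E° = -0.560 / 2 = -0.280 V.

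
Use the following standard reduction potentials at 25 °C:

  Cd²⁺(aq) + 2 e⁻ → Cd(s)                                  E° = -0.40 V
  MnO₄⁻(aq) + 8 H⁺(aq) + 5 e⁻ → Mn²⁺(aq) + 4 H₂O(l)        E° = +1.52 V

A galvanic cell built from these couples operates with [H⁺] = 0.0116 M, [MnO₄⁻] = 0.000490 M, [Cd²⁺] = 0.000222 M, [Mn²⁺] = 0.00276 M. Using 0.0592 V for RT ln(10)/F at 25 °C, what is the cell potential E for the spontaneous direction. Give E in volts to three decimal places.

MnO₄⁻/Mn²⁺ is the cathode (higher E°), Cd²⁺/Cd the anode: E°cell = +1.52 − (-0.40) = +1.92 V, n = 10.
Overall: 2 MnO₄⁻(aq) + 16 H⁺(aq) + 5 Cd(s) → 2 Mn²⁺(aq) + 8 H₂O(l) + 5 Cd²⁺(aq)
Q = [Mn²⁺]^2·[Cd²⁺]^5 / ([MnO₄⁻]^2·[H⁺]^16); log Q = 14.202.
E = E° − (0.0592/n) log Q = +1.92 − (0.0592/10)(14.202) = +1.836 V.

+1.836 V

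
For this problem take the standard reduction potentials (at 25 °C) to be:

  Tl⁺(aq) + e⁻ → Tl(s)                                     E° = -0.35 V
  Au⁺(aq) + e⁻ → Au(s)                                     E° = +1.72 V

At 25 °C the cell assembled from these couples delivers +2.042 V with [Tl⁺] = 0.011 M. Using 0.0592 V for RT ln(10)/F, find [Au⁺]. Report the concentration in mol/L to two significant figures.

0.0037 M

Au⁺/Au is the cathode, Tl⁺/Tl the anode: E°cell = +2.07 V, n = 1.
Overall reaction: Au⁺(aq) + Tl(s) → Au(s) + Tl⁺(aq); Q = [Tl⁺]^1/[Au⁺]^1.
From E = E° − (0.0592/n) log Q: log Q = (E° − E)·n/0.0592 = (+2.07 − (+2.042))·1/0.0592 = 0.4730.
So 1·log[Au⁺] = 1·log(0.011) − log Q = -1.9586 − (0.4730) = -2.4316; [Au⁺] = 10^(-2.4316) ≈ 0.0037 M.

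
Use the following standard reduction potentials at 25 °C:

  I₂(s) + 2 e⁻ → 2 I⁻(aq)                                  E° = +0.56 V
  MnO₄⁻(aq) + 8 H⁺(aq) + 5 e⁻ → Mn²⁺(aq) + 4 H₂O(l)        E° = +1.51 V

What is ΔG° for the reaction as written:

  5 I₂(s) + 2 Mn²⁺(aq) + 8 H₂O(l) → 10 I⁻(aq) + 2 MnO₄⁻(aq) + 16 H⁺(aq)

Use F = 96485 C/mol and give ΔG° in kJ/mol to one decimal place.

As written, I₂/I⁻ is reduced (cathode) and MnO₄⁻/Mn²⁺ is oxidised (anode), so E°cell = (+0.56) − (+1.51) = -0.95 V.
Balancing electrons gives n = 10.
ΔG° = −nFE° = −(10)(96485)(-0.95) = 916,608 J = +916.6 kJ/mol.

+916.6 kJ/mol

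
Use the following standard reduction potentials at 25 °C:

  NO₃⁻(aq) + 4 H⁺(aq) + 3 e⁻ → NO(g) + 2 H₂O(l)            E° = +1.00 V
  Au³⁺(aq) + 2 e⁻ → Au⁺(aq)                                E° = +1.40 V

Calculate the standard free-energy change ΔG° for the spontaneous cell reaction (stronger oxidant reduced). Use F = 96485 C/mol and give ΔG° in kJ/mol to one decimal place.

-231.6 kJ/mol

Au³⁺/Au⁺ (E° = +1.40 V) is the cathode; NO₃⁻/NO (E° = +1.00 V) is the anode, so E°cell = +0.40 V.
Balancing electrons gives n = 6 (lcm of 2 and 3).
ΔG° = −nFE° = −(6)(96485)(+0.40) = -231,564 J = -231.6 kJ/mol.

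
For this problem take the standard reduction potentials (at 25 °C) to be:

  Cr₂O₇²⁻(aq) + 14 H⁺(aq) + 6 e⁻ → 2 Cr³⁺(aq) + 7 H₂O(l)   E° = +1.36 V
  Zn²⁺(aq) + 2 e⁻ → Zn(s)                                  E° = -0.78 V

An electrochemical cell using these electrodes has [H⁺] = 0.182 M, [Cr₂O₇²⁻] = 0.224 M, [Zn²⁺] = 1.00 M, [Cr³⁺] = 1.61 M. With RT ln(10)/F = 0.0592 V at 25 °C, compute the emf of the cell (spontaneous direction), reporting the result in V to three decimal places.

+2.027 V

Cr₂O₇²⁻/Cr³⁺ is the cathode (higher E°), Zn²⁺/Zn the anode: E°cell = +1.36 − (-0.78) = +2.14 V, n = 6.
Overall: Cr₂O₇²⁻(aq) + 14 H⁺(aq) + 3 Zn(s) → 2 Cr³⁺(aq) + 7 H₂O(l) + 3 Zn²⁺(aq)
Q = [Cr³⁺]^2·[Zn²⁺]^3 / ([Cr₂O₇²⁻]·[H⁺]^14); log Q = 11.422.
E = E° − (0.0592/n) log Q = +2.14 − (0.0592/6)(11.422) = +2.027 V.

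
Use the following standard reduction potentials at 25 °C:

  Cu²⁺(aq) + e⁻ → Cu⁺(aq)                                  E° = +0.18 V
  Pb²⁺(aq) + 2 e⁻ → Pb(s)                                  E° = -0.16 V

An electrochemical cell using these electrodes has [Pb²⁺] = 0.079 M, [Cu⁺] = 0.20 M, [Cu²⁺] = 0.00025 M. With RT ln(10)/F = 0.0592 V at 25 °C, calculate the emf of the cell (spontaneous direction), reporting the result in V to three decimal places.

Cu²⁺/Cu⁺ is the cathode (higher E°), Pb²⁺/Pb the anode: E°cell = +0.18 − (-0.16) = +0.34 V, n = 2.
Overall: 2 Cu²⁺(aq) + Pb(s) → 2 Cu⁺(aq) + Pb²⁺(aq)
Q = [Cu⁺]^2·[Pb²⁺] / ([Cu²⁺]^2); log Q = 4.704.
E = E° − (0.0592/n) log Q = +0.34 − (0.0592/2)(4.704) = +0.201 V.

+0.201 V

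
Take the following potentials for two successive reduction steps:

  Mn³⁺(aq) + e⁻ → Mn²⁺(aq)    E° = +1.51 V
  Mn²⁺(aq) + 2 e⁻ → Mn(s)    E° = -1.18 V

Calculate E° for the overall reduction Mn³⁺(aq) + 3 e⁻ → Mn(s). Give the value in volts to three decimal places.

-0.283 V

Since ΔG° = −nFE° is additive over sequential reductions, n₃E°₃ = n₁E°₁ + n₂E°₂.
E°₃ = (1×+1.51 + 2×-1.18) / 3 = (-0.850) / 3 = -0.283 V.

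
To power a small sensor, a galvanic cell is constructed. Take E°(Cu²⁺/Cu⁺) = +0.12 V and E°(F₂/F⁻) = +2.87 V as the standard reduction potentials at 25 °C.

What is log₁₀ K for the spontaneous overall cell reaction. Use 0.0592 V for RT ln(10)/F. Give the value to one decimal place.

92.9

Cathode: F₂/F⁻; anode: Cu²⁺/Cu⁺. E°cell = +2.75 V, n = 2.
log K = nE°cell / 0.0592 = (2)(+2.75) / 0.0592 = 92.9.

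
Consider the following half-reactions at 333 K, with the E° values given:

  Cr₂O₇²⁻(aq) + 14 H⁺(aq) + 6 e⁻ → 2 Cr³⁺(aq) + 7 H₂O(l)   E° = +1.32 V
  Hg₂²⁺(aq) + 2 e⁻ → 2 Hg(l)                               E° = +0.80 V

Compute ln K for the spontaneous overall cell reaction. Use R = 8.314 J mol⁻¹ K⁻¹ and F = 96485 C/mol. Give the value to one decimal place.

108.7

Cathode: Cr₂O₇²⁻/Cr³⁺; anode: Hg₂²⁺/Hg. E°cell = (+1.32) − (+0.80) = +0.52 V, with n = 6.
ΔG° = −nFE° = −RT ln K, so ln K = nFE°/(RT) = (6)(96485)(+0.52) / ((8.314)(333)) = 108.733.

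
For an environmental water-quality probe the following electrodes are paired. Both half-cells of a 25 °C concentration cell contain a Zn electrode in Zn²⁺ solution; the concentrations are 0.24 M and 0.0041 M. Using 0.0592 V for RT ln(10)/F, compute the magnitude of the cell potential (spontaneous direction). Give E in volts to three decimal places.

For a concentration cell E°cell = 0. The 0.24 M side is the cathode (reduction is favoured where [Zn²⁺] is higher).
With n = 2, E = −(0.0592/2) log([Zn²⁺]ₐₙ/[Zn²⁺]꜀ₐₜ) = −(0.0592/2) log(0.0041/0.24) = −(0.0592/2)(-1.767) = +0.052 V.

+0.052 V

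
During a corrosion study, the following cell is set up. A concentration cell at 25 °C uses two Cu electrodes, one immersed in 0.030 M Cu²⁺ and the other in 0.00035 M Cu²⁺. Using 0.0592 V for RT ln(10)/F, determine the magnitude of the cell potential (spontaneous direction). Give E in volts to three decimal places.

+0.057 V

For a concentration cell E°cell = 0. The 0.030 M side is the cathode (reduction is favoured where [Cu²⁺] is higher).
With n = 2, E = −(0.0592/2) log([Cu²⁺]ₐₙ/[Cu²⁺]꜀ₐₜ) = −(0.0592/2) log(0.00035/0.03) = −(0.0592/2)(-1.933) = +0.057 V.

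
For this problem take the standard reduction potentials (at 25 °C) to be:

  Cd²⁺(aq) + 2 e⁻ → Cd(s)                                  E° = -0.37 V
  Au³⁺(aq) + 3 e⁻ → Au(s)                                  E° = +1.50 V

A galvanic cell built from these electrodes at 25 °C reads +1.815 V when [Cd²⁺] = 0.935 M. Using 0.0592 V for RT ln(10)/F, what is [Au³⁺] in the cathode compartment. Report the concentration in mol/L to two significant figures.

0.0015 M

Au³⁺/Au is the cathode, Cd²⁺/Cd the anode: E°cell = +1.87 V, n = 6.
Overall reaction: 2 Au³⁺(aq) + 3 Cd(s) → 2 Au(s) + 3 Cd²⁺(aq); Q = [Cd²⁺]^3/[Au³⁺]^2.
From E = E° − (0.0592/n) log Q: log Q = (E° − E)·n/0.0592 = (+1.87 − (+1.815))·6/0.0592 = 5.5743.
So 2·log[Au³⁺] = 3·log(0.935) − log Q = -0.0876 − (5.5743) = -5.6619; log[Au³⁺] = -5.6619 / 2 = -2.8310; [Au³⁺] = 10^(-2.8310) ≈ 0.0015 M.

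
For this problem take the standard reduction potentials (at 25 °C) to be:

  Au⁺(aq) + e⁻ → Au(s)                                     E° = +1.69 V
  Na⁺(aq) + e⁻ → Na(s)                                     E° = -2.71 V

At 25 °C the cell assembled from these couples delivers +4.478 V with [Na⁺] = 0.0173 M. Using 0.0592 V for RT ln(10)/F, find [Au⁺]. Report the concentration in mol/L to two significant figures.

Au⁺/Au is the cathode, Na⁺/Na the anode: E°cell = +4.40 V, n = 1.
Overall reaction: Au⁺(aq) + Na(s) → Au(s) + Na⁺(aq); Q = [Na⁺]^1/[Au⁺]^1.
From E = E° − (0.0592/n) log Q: log Q = (E° − E)·n/0.0592 = (+4.40 − (+4.478))·1/0.0592 = -1.3176.
So 1·log[Au⁺] = 1·log(0.0173) − log Q = -1.7620 − (-1.3176) = -0.4444; [Au⁺] = 10^(-0.4444) ≈ 0.36 M.

0.36 M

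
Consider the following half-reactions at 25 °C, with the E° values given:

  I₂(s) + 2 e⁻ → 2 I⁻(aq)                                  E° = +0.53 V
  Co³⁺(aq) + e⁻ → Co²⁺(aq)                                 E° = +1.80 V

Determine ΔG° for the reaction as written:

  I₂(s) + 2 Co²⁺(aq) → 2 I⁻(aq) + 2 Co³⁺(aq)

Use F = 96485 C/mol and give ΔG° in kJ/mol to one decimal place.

As written, I₂/I⁻ is reduced (cathode) and Co³⁺/Co²⁺ is oxidised (anode), so E°cell = (+0.53) − (+1.80) = -1.27 V.
Balancing electrons gives n = 2.
ΔG° = −nFE° = −(2)(96485)(-1.27) = 245,072 J = +245.1 kJ/mol.

+245.1 kJ/mol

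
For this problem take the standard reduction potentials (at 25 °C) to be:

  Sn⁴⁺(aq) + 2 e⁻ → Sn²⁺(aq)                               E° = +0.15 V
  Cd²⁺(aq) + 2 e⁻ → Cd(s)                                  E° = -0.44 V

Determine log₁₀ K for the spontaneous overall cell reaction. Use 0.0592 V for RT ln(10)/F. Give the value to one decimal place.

Cathode: Sn⁴⁺/Sn²⁺; anode: Cd²⁺/Cd. E°cell = +0.59 V, n = 2.
log K = nE°cell / 0.0592 = (2)(+0.59) / 0.0592 = 19.9.

19.9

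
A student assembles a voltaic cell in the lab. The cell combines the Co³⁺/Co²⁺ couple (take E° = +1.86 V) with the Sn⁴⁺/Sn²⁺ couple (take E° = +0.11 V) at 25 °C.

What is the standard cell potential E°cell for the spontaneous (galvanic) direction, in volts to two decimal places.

The Co³⁺/Co²⁺ couple has the higher reduction potential, so it is the cathode; Sn⁴⁺/Sn²⁺ is oxidised at the anode.
E°cell = E°(cathode) − E°(anode) = (+1.86) − (+0.11) = +1.75 V.
Since E°cell > 0, the reaction is spontaneous under standard conditions.

+1.75 V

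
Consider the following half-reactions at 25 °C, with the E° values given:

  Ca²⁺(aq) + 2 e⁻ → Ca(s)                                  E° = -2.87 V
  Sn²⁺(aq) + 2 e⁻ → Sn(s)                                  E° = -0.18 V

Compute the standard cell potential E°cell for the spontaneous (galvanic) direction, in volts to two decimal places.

+2.69 V

The Sn²⁺/Sn couple has the higher reduction potential, so it is the cathode; Ca²⁺/Ca is oxidised at the anode.
E°cell = E°(cathode) − E°(anode) = (-0.18) − (-2.87) = +2.69 V.
Since E°cell > 0, the reaction is spontaneous under standard conditions.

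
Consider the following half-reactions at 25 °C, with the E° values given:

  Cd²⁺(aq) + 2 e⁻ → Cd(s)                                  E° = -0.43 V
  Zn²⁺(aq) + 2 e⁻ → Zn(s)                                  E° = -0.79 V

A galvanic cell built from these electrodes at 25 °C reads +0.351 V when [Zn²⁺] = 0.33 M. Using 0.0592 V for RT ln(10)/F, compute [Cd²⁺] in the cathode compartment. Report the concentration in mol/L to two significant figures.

0.16 M

Cd²⁺/Cd is the cathode, Zn²⁺/Zn the anode: E°cell = +0.36 V, n = 2.
Overall reaction: Cd²⁺(aq) + Zn(s) → Cd(s) + Zn²⁺(aq); Q = [Zn²⁺]^1/[Cd²⁺]^1.
From E = E° − (0.0592/n) log Q: log Q = (E° − E)·n/0.0592 = (+0.36 − (+0.351))·2/0.0592 = 0.3041.
So 1·log[Cd²⁺] = 1·log(0.33) − log Q = -0.4815 − (0.3041) = -0.7856; [Cd²⁺] = 10^(-0.7856) ≈ 0.16 M.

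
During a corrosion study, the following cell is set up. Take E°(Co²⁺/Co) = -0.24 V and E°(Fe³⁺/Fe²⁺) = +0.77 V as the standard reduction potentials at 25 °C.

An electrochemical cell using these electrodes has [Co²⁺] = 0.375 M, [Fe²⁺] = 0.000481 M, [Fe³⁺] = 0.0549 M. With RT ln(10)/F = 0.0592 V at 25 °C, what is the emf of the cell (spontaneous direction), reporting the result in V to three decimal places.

+1.144 V

Fe³⁺/Fe²⁺ is the cathode (higher E°), Co²⁺/Co the anode: E°cell = +0.77 − (-0.24) = +1.01 V, n = 2.
Overall: 2 Fe³⁺(aq) + Co(s) → 2 Fe²⁺(aq) + Co²⁺(aq)
Q = [Fe²⁺]^2·[Co²⁺] / ([Fe³⁺]^2); log Q = -4.541.
E = E° − (0.0592/n) log Q = +1.01 − (0.0592/2)(-4.541) = +1.144 V.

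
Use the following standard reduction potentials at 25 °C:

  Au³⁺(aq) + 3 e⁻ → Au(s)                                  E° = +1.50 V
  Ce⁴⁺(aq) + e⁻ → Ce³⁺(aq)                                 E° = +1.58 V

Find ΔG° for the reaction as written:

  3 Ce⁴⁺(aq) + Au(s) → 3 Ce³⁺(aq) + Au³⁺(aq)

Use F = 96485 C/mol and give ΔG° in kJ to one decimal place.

As written, Ce⁴⁺/Ce³⁺ is reduced (cathode) and Au³⁺/Au is oxidised (anode), so E°cell = (+1.58) − (+1.50) = +0.08 V.
Balancing electrons gives n = 3.
ΔG° = −nFE° = −(3)(96485)(+0.08) = -23,156 J = -23.2 kJ.

-23.2 kJ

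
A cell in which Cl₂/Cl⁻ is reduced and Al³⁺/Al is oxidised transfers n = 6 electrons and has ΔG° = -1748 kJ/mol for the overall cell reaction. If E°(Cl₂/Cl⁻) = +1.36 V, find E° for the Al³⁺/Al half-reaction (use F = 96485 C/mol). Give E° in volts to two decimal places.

E°cell = −ΔG°/(nF) = −(-1748×10³)/((6)(96485)) = +3.019 V.
Since Cl₂/Cl⁻ is the cathode and Al³⁺/Al the anode, E°cell = E°(Cl₂/Cl⁻) − E°(Al³⁺/Al).
So E°(Al³⁺/Al) = E°(Cl₂/Cl⁻) − E°cell = (+1.36) − (+3.019) = -1.66 V.

-1.66 V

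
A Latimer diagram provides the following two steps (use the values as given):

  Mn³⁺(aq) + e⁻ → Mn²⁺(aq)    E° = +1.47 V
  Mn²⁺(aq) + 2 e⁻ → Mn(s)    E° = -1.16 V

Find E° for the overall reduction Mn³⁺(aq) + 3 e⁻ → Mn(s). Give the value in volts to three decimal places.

-0.283 V

Since ΔG° = −nFE° is additive over sequential reductions, n₃E°₃ = n₁E°₁ + n₂E°₂.
E°₃ = (1×+1.47 + 2×-1.16) / 3 = (-0.850) / 3 = -0.283 V.
Simply averaging or adding the two E° values would be wrong; the electron-weighted sum is required.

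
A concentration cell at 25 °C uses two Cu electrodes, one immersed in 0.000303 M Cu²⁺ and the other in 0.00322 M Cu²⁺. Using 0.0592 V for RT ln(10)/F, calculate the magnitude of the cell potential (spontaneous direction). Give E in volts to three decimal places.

For a concentration cell E°cell = 0. The 0.00322 M side is the cathode (reduction is favoured where [Cu²⁺] is higher).
With n = 2, E = −(0.0592/2) log([Cu²⁺]ₐₙ/[Cu²⁺]꜀ₐₜ) = −(0.0592/2) log(0.000303/0.00322) = −(0.0592/2)(-1.026) = +0.030 V.

+0.030 V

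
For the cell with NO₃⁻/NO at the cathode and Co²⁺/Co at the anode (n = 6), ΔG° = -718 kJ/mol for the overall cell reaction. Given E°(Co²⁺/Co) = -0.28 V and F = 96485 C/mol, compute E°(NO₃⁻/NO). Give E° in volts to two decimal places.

E°cell = −ΔG°/(nF) = −(-718×10³)/((6)(96485)) = +1.240 V.
Since NO₃⁻/NO is the cathode and Co²⁺/Co the anode, E°cell = E°(NO₃⁻/NO) − E°(Co²⁺/Co).
So E°(NO₃⁻/NO) = E°cell + E°(Co²⁺/Co) = +1.240 + (-0.28) = +0.96 V.

+0.96 V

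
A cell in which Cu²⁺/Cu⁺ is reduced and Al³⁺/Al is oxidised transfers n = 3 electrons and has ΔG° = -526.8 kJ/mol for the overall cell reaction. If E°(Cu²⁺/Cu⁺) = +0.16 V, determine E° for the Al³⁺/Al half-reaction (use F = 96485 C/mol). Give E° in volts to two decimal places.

-1.66 V

E°cell = −ΔG°/(nF) = −(-526.8×10³)/((3)(96485)) = +1.820 V.
Since Cu²⁺/Cu⁺ is the cathode and Al³⁺/Al the anode, E°cell = E°(Cu²⁺/Cu⁺) − E°(Al³⁺/Al).
So E°(Al³⁺/Al) = E°(Cu²⁺/Cu⁺) − E°cell = (+0.16) − (+1.820) = -1.66 V.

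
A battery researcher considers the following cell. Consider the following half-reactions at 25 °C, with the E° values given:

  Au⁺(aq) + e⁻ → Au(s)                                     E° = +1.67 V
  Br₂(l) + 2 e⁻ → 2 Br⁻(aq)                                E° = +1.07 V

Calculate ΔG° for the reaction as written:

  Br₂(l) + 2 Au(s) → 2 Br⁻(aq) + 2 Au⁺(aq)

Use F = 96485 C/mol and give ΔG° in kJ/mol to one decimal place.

As written, Br₂/Br⁻ is reduced (cathode) and Au⁺/Au is oxidised (anode), so E°cell = (+1.07) − (+1.67) = -0.60 V.
Balancing electrons gives n = 2.
ΔG° = −nFE° = −(2)(96485)(-0.60) = 115,782 J = +115.8 kJ/mol.

+115.8 kJ/mol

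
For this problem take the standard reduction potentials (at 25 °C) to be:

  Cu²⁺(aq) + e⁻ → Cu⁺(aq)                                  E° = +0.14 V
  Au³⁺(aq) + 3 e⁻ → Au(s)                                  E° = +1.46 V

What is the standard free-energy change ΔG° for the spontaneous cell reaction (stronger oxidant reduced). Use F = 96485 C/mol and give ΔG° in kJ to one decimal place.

-382.1 kJ

Au³⁺/Au (E° = +1.46 V) is the cathode; Cu²⁺/Cu⁺ (E° = +0.14 V) is the anode, so E°cell = +1.32 V.
Balancing electrons gives n = 3 (lcm of 3 and 1).
ΔG° = −nFE° = −(3)(96485)(+1.32) = -382,081 J = -382.1 kJ.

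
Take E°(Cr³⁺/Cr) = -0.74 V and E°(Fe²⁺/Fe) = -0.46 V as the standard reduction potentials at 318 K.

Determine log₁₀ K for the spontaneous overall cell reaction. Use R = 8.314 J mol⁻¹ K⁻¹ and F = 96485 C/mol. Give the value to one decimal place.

Cathode: Fe²⁺/Fe; anode: Cr³⁺/Cr. E°cell = (-0.46) − (-0.74) = +0.28 V, with n = 6.
ΔG° = −nFE° = −RT ln K, so ln K = nFE°/(RT) = (6)(96485)(+0.28) / ((8.314)(318)) = 61.310.
log₁₀ K = 61.310 / ln 10 = 26.6.

26.6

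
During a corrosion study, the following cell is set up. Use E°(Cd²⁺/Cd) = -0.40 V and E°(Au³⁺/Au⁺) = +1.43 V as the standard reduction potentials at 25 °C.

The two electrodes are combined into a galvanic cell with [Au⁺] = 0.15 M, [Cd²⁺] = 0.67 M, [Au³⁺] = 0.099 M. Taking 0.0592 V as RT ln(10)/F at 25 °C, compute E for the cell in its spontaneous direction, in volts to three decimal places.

+1.830 V

Au³⁺/Au⁺ is the cathode (higher E°), Cd²⁺/Cd the anode: E°cell = +1.43 − (-0.40) = +1.83 V, n = 2.
Overall: Au³⁺(aq) + Cd(s) → Au⁺(aq) + Cd²⁺(aq)
Q = [Au⁺]·[Cd²⁺] / ([Au³⁺]); log Q = 0.007.
E = E° − (0.0592/n) log Q = +1.83 − (0.0592/2)(0.007) = +1.830 V.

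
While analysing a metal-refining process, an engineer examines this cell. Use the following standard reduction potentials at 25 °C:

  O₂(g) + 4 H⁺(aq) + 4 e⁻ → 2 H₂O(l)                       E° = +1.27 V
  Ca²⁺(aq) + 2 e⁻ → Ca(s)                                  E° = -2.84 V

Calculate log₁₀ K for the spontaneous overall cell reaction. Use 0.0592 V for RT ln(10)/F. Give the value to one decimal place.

Cathode: O₂/H₂O; anode: Ca²⁺/Ca. E°cell = +4.11 V, n = 4.
log K = nE°cell / 0.0592 = (4)(+4.11) / 0.0592 = 277.7.

277.7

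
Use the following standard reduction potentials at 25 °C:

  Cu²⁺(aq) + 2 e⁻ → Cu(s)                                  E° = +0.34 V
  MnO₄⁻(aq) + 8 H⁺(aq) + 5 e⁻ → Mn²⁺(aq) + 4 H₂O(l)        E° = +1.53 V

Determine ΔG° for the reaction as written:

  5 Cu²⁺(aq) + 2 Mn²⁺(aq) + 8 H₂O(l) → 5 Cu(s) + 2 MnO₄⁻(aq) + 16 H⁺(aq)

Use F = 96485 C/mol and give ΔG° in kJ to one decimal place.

+1148.2 kJ

As written, Cu²⁺/Cu is reduced (cathode) and MnO₄⁻/Mn²⁺ is oxidised (anode), so E°cell = (+0.34) − (+1.53) = -1.19 V.
Balancing electrons gives n = 10.
ΔG° = −nFE° = −(10)(96485)(-1.19) = 1,148,172 J = +1148.2 kJ.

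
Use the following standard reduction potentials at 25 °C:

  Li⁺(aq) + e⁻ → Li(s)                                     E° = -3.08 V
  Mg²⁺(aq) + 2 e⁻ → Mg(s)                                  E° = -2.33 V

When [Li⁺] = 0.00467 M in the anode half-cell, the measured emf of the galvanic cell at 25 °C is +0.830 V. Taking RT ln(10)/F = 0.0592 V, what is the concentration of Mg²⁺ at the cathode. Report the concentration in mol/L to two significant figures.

0.011 M

Mg²⁺/Mg is the cathode, Li⁺/Li the anode: E°cell = +0.75 V, n = 2.
Overall reaction: Mg²⁺(aq) + 2 Li(s) → Mg(s) + 2 Li⁺(aq); Q = [Li⁺]^2/[Mg²⁺]^1.
From E = E° − (0.0592/n) log Q: log Q = (E° − E)·n/0.0592 = (+0.75 − (+0.830))·2/0.0592 = -2.7027.
So 1·log[Mg²⁺] = 2·log(0.00467) − log Q = -4.6614 − (-2.7027) = -1.9587; [Mg²⁺] = 10^(-1.9587) ≈ 0.011 M.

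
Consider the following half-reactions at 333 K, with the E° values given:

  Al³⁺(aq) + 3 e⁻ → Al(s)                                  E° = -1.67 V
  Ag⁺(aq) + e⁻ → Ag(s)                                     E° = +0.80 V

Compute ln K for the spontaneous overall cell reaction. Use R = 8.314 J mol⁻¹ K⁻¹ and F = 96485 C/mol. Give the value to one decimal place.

258.2

Cathode: Ag⁺/Ag; anode: Al³⁺/Al. E°cell = (+0.80) − (-1.67) = +2.47 V, with n = 3.
ΔG° = −nFE° = −RT ln K, so ln K = nFE°/(RT) = (3)(96485)(+2.47) / ((8.314)(333)) = 258.240.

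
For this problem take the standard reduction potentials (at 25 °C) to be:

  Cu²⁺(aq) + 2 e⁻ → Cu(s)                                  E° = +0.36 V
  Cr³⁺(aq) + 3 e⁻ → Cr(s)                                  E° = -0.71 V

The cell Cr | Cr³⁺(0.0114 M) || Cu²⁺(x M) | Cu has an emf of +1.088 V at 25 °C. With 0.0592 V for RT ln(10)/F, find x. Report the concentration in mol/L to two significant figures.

0.21 M

Cu²⁺/Cu is the cathode, Cr³⁺/Cr the anode: E°cell = +1.07 V, n = 6.
Overall reaction: 3 Cu²⁺(aq) + 2 Cr(s) → 3 Cu(s) + 2 Cr³⁺(aq); Q = [Cr³⁺]^2/[Cu²⁺]^3.
From E = E° − (0.0592/n) log Q: log Q = (E° − E)·n/0.0592 = (+1.07 − (+1.088))·6/0.0592 = -1.8243.
So 3·log[Cu²⁺] = 2·log(0.0114) − log Q = -3.8862 − (-1.8243) = -2.0619; log[Cu²⁺] = -2.0619 / 3 = -0.6873; [Cu²⁺] = 10^(-0.6873) ≈ 0.21 M.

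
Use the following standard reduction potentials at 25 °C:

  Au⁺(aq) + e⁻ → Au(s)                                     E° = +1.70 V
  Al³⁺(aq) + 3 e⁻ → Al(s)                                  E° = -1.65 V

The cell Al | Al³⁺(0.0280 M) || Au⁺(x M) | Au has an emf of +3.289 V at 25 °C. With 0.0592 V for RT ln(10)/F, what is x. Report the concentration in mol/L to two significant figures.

Au⁺/Au is the cathode, Al³⁺/Al the anode: E°cell = +3.35 V, n = 3.
Overall reaction: 3 Au⁺(aq) + Al(s) → 3 Au(s) + Al³⁺(aq); Q = [Al³⁺]^1/[Au⁺]^3.
From E = E° − (0.0592/n) log Q: log Q = (E° − E)·n/0.0592 = (+3.35 − (+3.289))·3/0.0592 = 3.0912.
So 3·log[Au⁺] = 1·log(0.028) − log Q = -1.5528 − (3.0912) = -4.6440; log[Au⁺] = -4.6440 / 3 = -1.5480; [Au⁺] = 10^(-1.5480) ≈ 0.028 M.

0.028 M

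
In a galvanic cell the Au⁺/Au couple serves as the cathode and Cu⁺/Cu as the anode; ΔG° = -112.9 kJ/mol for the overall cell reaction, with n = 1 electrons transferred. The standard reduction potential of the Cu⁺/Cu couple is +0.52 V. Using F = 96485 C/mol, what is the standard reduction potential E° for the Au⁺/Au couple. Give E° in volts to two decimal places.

E°cell = −ΔG°/(nF) = −(-112.9×10³)/((1)(96485)) = +1.170 V.
Since Au⁺/Au is the cathode and Cu⁺/Cu the anode, E°cell = E°(Au⁺/Au) − E°(Cu⁺/Cu).
So E°(Au⁺/Au) = E°cell + E°(Cu⁺/Cu) = +1.170 + (+0.52) = +1.69 V.

+1.69 V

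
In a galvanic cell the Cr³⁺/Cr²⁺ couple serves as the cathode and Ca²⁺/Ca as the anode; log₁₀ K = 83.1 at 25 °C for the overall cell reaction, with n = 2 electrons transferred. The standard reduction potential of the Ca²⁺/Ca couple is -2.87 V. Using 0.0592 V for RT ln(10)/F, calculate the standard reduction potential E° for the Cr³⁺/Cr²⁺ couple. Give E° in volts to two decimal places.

E°cell = (0.0592/n)·log K = (0.0592/2)(83.1) = +2.460 V.
Since Cr³⁺/Cr²⁺ is the cathode and Ca²⁺/Ca the anode, E°cell = E°(Cr³⁺/Cr²⁺) − E°(Ca²⁺/Ca).
So E°(Cr³⁺/Cr²⁺) = E°cell + E°(Ca²⁺/Ca) = +2.460 + (-2.87) = -0.41 V.

-0.41 V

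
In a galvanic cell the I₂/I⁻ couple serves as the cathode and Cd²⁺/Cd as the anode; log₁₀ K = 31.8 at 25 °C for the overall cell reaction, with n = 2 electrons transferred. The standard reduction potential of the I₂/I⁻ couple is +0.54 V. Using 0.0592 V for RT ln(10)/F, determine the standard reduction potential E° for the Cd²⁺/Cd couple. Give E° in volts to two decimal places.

-0.40 V

E°cell = (0.0592/n)·log K = (0.0592/2)(31.8) = +0.941 V.
Since I₂/I⁻ is the cathode and Cd²⁺/Cd the anode, E°cell = E°(I₂/I⁻) − E°(Cd²⁺/Cd).
So E°(Cd²⁺/Cd) = E°(I₂/I⁻) − E°cell = (+0.54) − (+0.941) = -0.40 V.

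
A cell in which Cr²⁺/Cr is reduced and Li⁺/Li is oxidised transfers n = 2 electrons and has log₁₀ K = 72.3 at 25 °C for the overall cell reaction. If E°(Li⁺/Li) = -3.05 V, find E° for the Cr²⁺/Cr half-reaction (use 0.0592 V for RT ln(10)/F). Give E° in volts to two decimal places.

E°cell = (0.0592/n)·log K = (0.0592/2)(72.3) = +2.140 V.
Since Cr²⁺/Cr is the cathode and Li⁺/Li the anode, E°cell = E°(Cr²⁺/Cr) − E°(Li⁺/Li).
So E°(Cr²⁺/Cr) = E°cell + E°(Li⁺/Li) = +2.140 + (-3.05) = -0.91 V.

-0.91 V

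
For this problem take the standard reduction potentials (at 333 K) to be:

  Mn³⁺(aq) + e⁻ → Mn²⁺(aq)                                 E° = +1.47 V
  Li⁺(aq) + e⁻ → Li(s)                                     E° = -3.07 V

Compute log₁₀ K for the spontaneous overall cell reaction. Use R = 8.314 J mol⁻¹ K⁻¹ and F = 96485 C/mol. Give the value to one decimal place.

68.7

Cathode: Mn³⁺/Mn²⁺; anode: Li⁺/Li. E°cell = (+1.47) − (-3.07) = +4.54 V, with n = 1.
ΔG° = −nFE° = −RT ln K, so ln K = nFE°/(RT) = (1)(96485)(+4.54) / ((8.314)(333)) = 158.220.
log₁₀ K = 158.220 / ln 10 = 68.7.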